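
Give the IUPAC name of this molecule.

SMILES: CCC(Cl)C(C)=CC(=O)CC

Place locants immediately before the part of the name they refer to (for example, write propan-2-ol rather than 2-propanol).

6-chloro-5-methyloct-4-en-3-one

Counting along the main chain through the carbonyl and the multiple bond gives 8 carbons: the parent is octane.
A ketone (C=O on an internal carbon) is the principal characteristic group, giving the suffix -one.
A C=C double bond in the chain gives the infix -ene-.
Choose the numbering such that numbering from this end puts the carbonyl group at C-3 rather than C-6.
That gives the carbonyl at C-3; the double bond between C-4 and C-5; a chloro group at C-6; a methyl group at C-5.
Prefixes are listed alphabetically: chloro, methyl.
The name is 6-chloro-5-methyloct-4-en-3-one.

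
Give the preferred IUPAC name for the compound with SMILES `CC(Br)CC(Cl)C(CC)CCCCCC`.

2-bromo-4-chloro-5-ethylundecane

The longest carbon chain is 11 atoms: the parent is undecane.
Choose the numbering such that the substituent locant set {2,4,5} is lower than {7,8,10} at the first point of difference.
This places a bromo group at C-2; a chloro group at C-4; an ethyl group at C-5.
Substituent prefixes are cited in alphabetical order (multiplying prefixes like di-/tri- are ignored for ordering).
Assembling the pieces gives 2-bromo-4-chloro-5-ethylundecane.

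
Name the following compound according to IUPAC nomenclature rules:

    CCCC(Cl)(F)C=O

The longest carbon chain that includes the –CHO group has 5 carbons, so the parent hydride is pentane.
The highest-priority functional group is an aldehyde (terminal –CHO), so the name ends in -al.
Choose the numbering such that the aldehyde carbon is C-1 by definition.
With this numbering: a chloro group at C-2; a fluoro group at C-2.
Prefixes are listed alphabetically: chloro, fluoro.
Putting it together: 2-chloro-2-fluoropentanal.

2-chloro-2-fluoropentanal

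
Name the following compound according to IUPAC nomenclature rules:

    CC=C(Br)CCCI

3-bromo-6-iodohex-2-ene

Counting along the main chain through the multiple bond gives 6 carbons: the parent is hexane.
A C=C double bond in the chain gives the infix -ene-.
Number the chain so that numbering from this end puts the double bond at C-2 rather than C-4.
With this numbering: the double bond between C-2 and C-3; a bromo group at C-3; an iodo group at C-6.
Substituent prefixes are cited in alphabetical order (multiplying prefixes like di-/tri- are ignored for ordering).
Assembling the pieces gives 3-bromo-6-iodohex-2-ene.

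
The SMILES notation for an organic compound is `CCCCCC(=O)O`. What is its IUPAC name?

The longest chain bearing the –COOH group is 6 carbons long (hexane).
The highest-priority functional group is a carboxylic acid (terminal –COOH), so the name ends in -oic acid.
Number the chain so that the carboxylic acid carbon is C-1 by definition.
Assembling the pieces gives hexanoic acid.

hexanoic acid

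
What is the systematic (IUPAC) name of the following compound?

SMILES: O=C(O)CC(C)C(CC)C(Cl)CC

The longest carbon chain that includes the –COOH group has 7 carbons, so the parent hydride is heptane.
A carboxylic acid (terminal –COOH) is the principal characteristic group, giving the suffix -oic acid.
Choose the numbering such that the carboxylic acid carbon is C-1 by definition.
That gives a chloro group at C-5; an ethyl group at C-4; a methyl group at C-3.
Prefixes are listed alphabetically: chloro, ethyl, methyl.
Putting it together: 5-chloro-4-ethyl-3-methylheptanoic acid.

5-chloro-4-ethyl-3-methylheptanoic acid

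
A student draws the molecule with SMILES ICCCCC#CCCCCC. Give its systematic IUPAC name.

1-iodoundec-5-yne

Counting along the main chain through the multiple bond gives 11 carbons: the parent is undecane.
The chain contains a C≡C triple bond, so the unsaturation ending is -yne.
The numbering direction is chosen so that numbering from this end puts the triple bond at C-5 rather than C-6.
With this numbering: the triple bond between C-5 and C-6; an iodo group at C-1.
Putting it together: 1-iodoundec-5-yne.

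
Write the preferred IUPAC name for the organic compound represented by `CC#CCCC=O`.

Counting along the main chain through the –CHO group and the multiple bond gives 6 carbons: the parent is hexane.
The principal characteristic group is an aldehyde (terminal –CHO), named with the suffix -al.
A C≡C triple bond in the chain gives the infix -yne-.
The numbering direction is chosen so that the aldehyde carbon is C-1 by definition.
This places the triple bond between C-4 and C-5.
The name is hex-4-ynal.

hex-4-ynal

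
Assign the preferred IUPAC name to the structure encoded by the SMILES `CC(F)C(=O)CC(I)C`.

2-fluoro-5-iodohexan-3-one

The longest carbon chain that includes the carbonyl has 6 carbons, so the parent hydride is hexane.
A ketone (C=O on an internal carbon) is the principal characteristic group, giving the suffix -one.
The numbering direction is chosen so that numbering from this end puts the carbonyl group at C-3 rather than C-4.
That gives the carbonyl at C-3; a fluoro group at C-2; an iodo group at C-5.
Substituent prefixes are cited in alphabetical order (multiplying prefixes like di-/tri- are ignored for ordering).
The name is 2-fluoro-5-iodohexan-3-one.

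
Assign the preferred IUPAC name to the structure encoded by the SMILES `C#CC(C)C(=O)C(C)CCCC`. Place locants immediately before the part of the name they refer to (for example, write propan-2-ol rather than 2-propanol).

Counting along the main chain through the carbonyl and the multiple bond gives 9 carbons: the parent is nonane.
A ketone (C=O on an internal carbon) is the principal characteristic group, giving the suffix -one.
A C≡C triple bond in the chain gives the infix -yne-.
Choose the numbering such that numbering from this end puts the carbonyl group at C-4 rather than C-6.
That gives the carbonyl at C-4; the triple bond between C-1 and C-2; methyl groups at C-3 and C-5.
Putting it together: 3,5-dimethylnon-1-yn-4-one.

3,5-dimethylnon-1-yn-4-one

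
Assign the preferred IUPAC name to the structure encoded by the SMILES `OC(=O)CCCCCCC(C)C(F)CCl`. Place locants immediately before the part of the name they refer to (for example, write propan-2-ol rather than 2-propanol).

Counting along the main chain through the –COOH group gives 10 carbons: the parent is decane.
The principal characteristic group is a carboxylic acid (terminal –COOH), named with the suffix -oic acid.
Number the chain so that the carboxylic acid carbon is C-1 by definition.
With this numbering: a chloro group at C-10; a fluoro group at C-9; a methyl group at C-8.
The substituents are ordered alphabetically, ignoring any di-/tri- multipliers.
The name is 10-chloro-9-fluoro-8-methyldecanoic acid.

10-chloro-9-fluoro-8-methyldecanoic acid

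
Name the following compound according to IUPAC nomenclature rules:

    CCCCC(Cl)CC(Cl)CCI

3,5-dichloro-1-iodononane

The parent chain contains 9 carbons (nonane).
Number the chain so that the substituent locant set {1,3,5} is lower than {5,7,9} at the first point of difference.
That gives chloro groups at C-3 and C-5; an iodo group at C-1.
Substituent prefixes are cited in alphabetical order (multiplying prefixes like di-/tri- are ignored for ordering).
The name is 3,5-dichloro-1-iodononane.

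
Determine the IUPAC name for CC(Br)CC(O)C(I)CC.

The longest carbon chain that includes the –OH group has 7 carbons, so the parent hydride is heptane.
The principal characteristic group is an alcohol (–OH), named with the suffix -ol.
Choose the numbering such that the substituent locant set {2,5} is lower than {3,6} at the first point of difference.
This places the hydroxyl at C-4; a bromo group at C-2; an iodo group at C-5.
Prefixes are listed alphabetically: bromo, iodo.
Assembling the pieces gives 2-bromo-5-iodoheptan-4-ol.

2-bromo-5-iodoheptan-4-ol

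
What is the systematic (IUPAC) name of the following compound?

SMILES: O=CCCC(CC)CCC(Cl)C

The longest chain bearing the –CHO group is 8 carbons long (octane).
The highest-priority functional group is an aldehyde (terminal –CHO), so the name ends in -al.
Choose the numbering such that the aldehyde carbon is C-1 by definition.
With this numbering: a chloro group at C-7; an ethyl group at C-4.
Prefixes are listed alphabetically: chloro, ethyl.
Assembling the pieces gives 7-chloro-4-ethyloctanal.

7-chloro-4-ethyloctanal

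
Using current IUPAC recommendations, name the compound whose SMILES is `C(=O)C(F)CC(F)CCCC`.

2,4-difluorooctanal

Counting along the main chain through the –CHO group gives 8 carbons: the parent is octane.
The principal characteristic group is an aldehyde (terminal –CHO), named with the suffix -al.
The numbering direction is chosen so that the aldehyde carbon is C-1 by definition.
This places fluoro groups at C-2 and C-4.
Assembling the pieces gives 2,4-difluorooctanal.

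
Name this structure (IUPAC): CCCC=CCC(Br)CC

The longest chain bearing the multiple bond is 9 carbons long (nonane).
The chain contains a C=C double bond, so the unsaturation ending is -ene.
Choose the numbering such that numbering from this end puts the double bond at C-4 rather than C-5.
That gives the double bond between C-4 and C-5; a bromo group at C-7.
Putting it together: 7-bromonon-4-ene.

7-bromonon-4-ene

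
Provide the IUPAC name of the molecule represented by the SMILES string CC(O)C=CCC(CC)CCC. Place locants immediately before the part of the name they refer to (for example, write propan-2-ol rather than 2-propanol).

6-ethylnon-3-en-2-ol

The longest carbon chain that includes the –OH group and the multiple bond has 9 carbons, so the parent hydride is nonane.
The highest-priority functional group is an alcohol (–OH), so the name ends in -ol.
A C=C double bond in the chain gives the infix -ene-.
Choose the numbering such that numbering from this end puts the hydroxyl group at C-2 rather than C-8.
With this numbering: the hydroxyl at C-2; the double bond between C-3 and C-4; an ethyl group at C-6.
Putting it together: 6-ethylnon-3-en-2-ol.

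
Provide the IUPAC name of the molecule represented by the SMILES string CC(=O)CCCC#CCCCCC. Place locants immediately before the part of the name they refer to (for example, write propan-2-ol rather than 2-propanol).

dodec-6-yn-2-one

The longest chain bearing the carbonyl and the multiple bond is 12 carbons long (dodecane).
The highest-priority functional group is a ketone (C=O on an internal carbon), so the name ends in -one.
There is one C≡C triple bond, indicated by the ending -yne.
Choose the numbering such that numbering from this end puts the carbonyl group at C-2 rather than C-11.
With this numbering: the carbonyl at C-2; the triple bond between C-6 and C-7.
Putting it together: dodec-6-yn-2-one.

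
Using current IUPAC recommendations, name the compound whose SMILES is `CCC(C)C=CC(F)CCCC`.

The longest chain bearing the multiple bond is 10 carbons long (decane).
There is one C=C double bond, indicated by the ending -ene.
Number the chain so that numbering from this end puts the double bond at C-4 rather than C-6.
That gives the double bond between C-4 and C-5; a fluoro group at C-6; a methyl group at C-3.
Substituent prefixes are cited in alphabetical order (multiplying prefixes like di-/tri- are ignored for ordering).
Assembling the pieces gives 6-fluoro-3-methyldec-4-ene.

6-fluoro-3-methyldec-4-ene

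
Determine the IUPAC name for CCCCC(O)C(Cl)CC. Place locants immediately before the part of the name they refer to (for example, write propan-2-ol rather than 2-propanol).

3-chlorooctan-4-ol

The longest carbon chain that includes the –OH group has 8 carbons, so the parent hydride is octane.
The principal characteristic group is an alcohol (–OH), named with the suffix -ol.
Number the chain so that numbering from this end puts the hydroxyl group at C-4 rather than C-5.
With this numbering: the hydroxyl at C-4; a chloro group at C-3.
Assembling the pieces gives 3-chlorooctan-4-ol.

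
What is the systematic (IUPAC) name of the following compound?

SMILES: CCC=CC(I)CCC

The longest chain bearing the multiple bond is 8 carbons long (octane).
A C=C double bond in the chain gives the infix -ene-.
Number the chain so that numbering from this end puts the double bond at C-3 rather than C-5.
This places the double bond between C-3 and C-4; an iodo group at C-5.
Putting it together: 5-iodooct-3-ene.

5-iodooct-3-ene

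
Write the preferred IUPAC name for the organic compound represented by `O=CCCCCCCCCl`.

8-chlorooctanal

The longest chain bearing the –CHO group is 8 carbons long (octane).
The principal characteristic group is an aldehyde (terminal –CHO), named with the suffix -al.
The numbering direction is chosen so that the aldehyde carbon is C-1 by definition.
With this numbering: a chloro group at C-8.
The name is 8-chlorooctanal.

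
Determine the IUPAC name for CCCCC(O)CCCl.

1-chloroheptan-3-ol

Counting along the main chain through the –OH group gives 7 carbons: the parent is heptane.
The highest-priority functional group is an alcohol (–OH), so the name ends in -ol.
Number the chain so that numbering from this end puts the hydroxyl group at C-3 rather than C-5.
That gives the hydroxyl at C-3; a chloro group at C-1.
The name is 1-chloroheptan-3-ol.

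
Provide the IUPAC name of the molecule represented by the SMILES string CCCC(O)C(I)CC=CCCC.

The longest chain bearing the –OH group and the multiple bond is 11 carbons long (undecane).
The principal characteristic group is an alcohol (–OH), named with the suffix -ol.
The chain contains a C=C double bond, so the unsaturation ending is -ene.
Number the chain so that numbering from this end puts the hydroxyl group at C-4 rather than C-8.
This places the hydroxyl at C-4; the double bond between C-7 and C-8; an iodo group at C-5.
Putting it together: 5-iodoundec-7-en-4-ol.

5-iodoundec-7-en-4-ol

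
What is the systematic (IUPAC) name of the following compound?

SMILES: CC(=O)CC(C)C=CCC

Counting along the main chain through the carbonyl and the multiple bond gives 8 carbons: the parent is octane.
A ketone (C=O on an internal carbon) is the principal characteristic group, giving the suffix -one.
The chain contains a C=C double bond, so the unsaturation ending is -ene.
The numbering direction is chosen so that numbering from this end puts the carbonyl group at C-2 rather than C-7.
That gives the carbonyl at C-2; the double bond between C-5 and C-6; a methyl group at C-4.
Assembling the pieces gives 4-methyloct-5-en-2-one.

4-methyloct-5-en-2-one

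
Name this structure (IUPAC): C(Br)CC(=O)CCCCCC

1-bromononan-3-one

The longest chain bearing the carbonyl is 9 carbons long (nonane).
The principal characteristic group is a ketone (C=O on an internal carbon), named with the suffix -one.
Choose the numbering such that numbering from this end puts the carbonyl group at C-3 rather than C-7.
With this numbering: the carbonyl at C-3; a bromo group at C-1.
The name is 1-bromononan-3-one.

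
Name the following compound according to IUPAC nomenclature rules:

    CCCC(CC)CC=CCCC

7-ethyldec-4-ene

Counting along the main chain through the multiple bond gives 10 carbons: the parent is decane.
There is one C=C double bond, indicated by the ending -ene.
The numbering direction is chosen so that numbering from this end puts the double bond at C-4 rather than C-6.
With this numbering: the double bond between C-4 and C-5; an ethyl group at C-7.
Assembling the pieces gives 7-ethyldec-4-ene.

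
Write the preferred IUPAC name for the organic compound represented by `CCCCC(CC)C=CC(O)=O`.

4-ethyloct-2-enoic acid

Counting along the main chain through the –COOH group and the multiple bond gives 8 carbons: the parent is octane.
The highest-priority functional group is a carboxylic acid (terminal –COOH), so the name ends in -oic acid.
The chain contains a C=C double bond, so the unsaturation ending is -ene.
Number the chain so that the carboxylic acid carbon is C-1 by definition.
That gives the double bond between C-2 and C-3; an ethyl group at C-4.
The name is 4-ethyloct-2-enoic acid.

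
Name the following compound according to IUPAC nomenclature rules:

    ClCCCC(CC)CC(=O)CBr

1-bromo-7-chloro-4-ethylheptan-2-one

The longest chain bearing the carbonyl is 7 carbons long (heptane).
The highest-priority functional group is a ketone (C=O on an internal carbon), so the name ends in -one.
The numbering direction is chosen so that numbering from this end puts the carbonyl group at C-2 rather than C-6.
This places the carbonyl at C-2; a bromo group at C-1; a chloro group at C-7; an ethyl group at C-4.
Substituent prefixes are cited in alphabetical order (multiplying prefixes like di-/tri- are ignored for ordering).
Assembling the pieces gives 1-bromo-7-chloro-4-ethylheptan-2-one.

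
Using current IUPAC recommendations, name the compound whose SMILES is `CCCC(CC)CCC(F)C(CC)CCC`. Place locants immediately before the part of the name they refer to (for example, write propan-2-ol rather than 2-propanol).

The parent chain contains 11 carbons (undecane).
Choose the numbering such that the substituent locant set {4,5,8} is lower than {4,7,8} at the first point of difference.
This places ethyl groups at C-4 and C-8; a fluoro group at C-5.
Substituent prefixes are cited in alphabetical order (multiplying prefixes like di-/tri- are ignored for ordering).
Assembling the pieces gives 4,8-diethyl-5-fluoroundecane.

4,8-diethyl-5-fluoroundecane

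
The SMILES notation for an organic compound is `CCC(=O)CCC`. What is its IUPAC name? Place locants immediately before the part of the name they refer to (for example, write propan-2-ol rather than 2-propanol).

Counting along the main chain through the carbonyl gives 6 carbons: the parent is hexane.
The principal characteristic group is a ketone (C=O on an internal carbon), named with the suffix -one.
The numbering direction is chosen so that numbering from this end puts the carbonyl group at C-3 rather than C-4.
This places the carbonyl at C-3.
The name is hexan-3-one.

hexan-3-one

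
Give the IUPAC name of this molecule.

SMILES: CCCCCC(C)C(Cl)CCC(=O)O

4-chloro-5-methyldecanoic acid

Counting along the main chain through the –COOH group gives 10 carbons: the parent is decane.
A carboxylic acid (terminal –COOH) is the principal characteristic group, giving the suffix -oic acid.
The numbering direction is chosen so that the carboxylic acid carbon is C-1 by definition.
This places a chloro group at C-4; a methyl group at C-5.
The substituents are ordered alphabetically, ignoring any di-/tri- multipliers.
The name is 4-chloro-5-methyldecanoic acid.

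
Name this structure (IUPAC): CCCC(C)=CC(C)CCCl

1-chloro-3,5-dimethyloct-4-ene

Counting along the main chain through the multiple bond gives 8 carbons: the parent is octane.
A C=C double bond in the chain gives the infix -ene-.
Number the chain so that the substituent locant set {1,3,5} is lower than {4,6,8} at the first point of difference.
With this numbering: the double bond between C-4 and C-5; a chloro group at C-1; methyl groups at C-3 and C-5.
The substituents are ordered alphabetically, ignoring any di-/tri- multipliers.
Assembling the pieces gives 1-chloro-3,5-dimethyloct-4-ene.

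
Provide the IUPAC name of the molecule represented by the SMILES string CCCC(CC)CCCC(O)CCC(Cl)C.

The longest chain bearing the –OH group is 12 carbons long (dodecane).
The highest-priority functional group is an alcohol (–OH), so the name ends in -ol.
Choose the numbering such that numbering from this end puts the hydroxyl group at C-5 rather than C-8.
With this numbering: the hydroxyl at C-5; a chloro group at C-2; an ethyl group at C-9.
Substituent prefixes are cited in alphabetical order (multiplying prefixes like di-/tri- are ignored for ordering).
Putting it together: 2-chloro-9-ethyldodecan-5-ol.

2-chloro-9-ethyldodecan-5-ol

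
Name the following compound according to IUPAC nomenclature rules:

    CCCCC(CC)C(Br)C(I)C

The longest carbon chain is 8 atoms: the parent is octane.
Number the chain so that the substituent locant set {2,3,4} is lower than {5,6,7} at the first point of difference.
This places a bromo group at C-3; an ethyl group at C-4; an iodo group at C-2.
The substituents are ordered alphabetically, ignoring any di-/tri- multipliers.
Putting it together: 3-bromo-4-ethyl-2-iodooctane.

3-bromo-4-ethyl-2-iodooctane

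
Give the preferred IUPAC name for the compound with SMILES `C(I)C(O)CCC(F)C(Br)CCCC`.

The longest carbon chain that includes the –OH group has 10 carbons, so the parent hydride is decane.
An alcohol (–OH) is the principal characteristic group, giving the suffix -ol.
Number the chain so that numbering from this end puts the hydroxyl group at C-2 rather than C-9.
With this numbering: the hydroxyl at C-2; a bromo group at C-6; a fluoro group at C-5; an iodo group at C-1.
The substituents are ordered alphabetically, ignoring any di-/tri- multipliers.
Assembling the pieces gives 6-bromo-5-fluoro-1-iododecan-2-ol.

6-bromo-5-fluoro-1-iododecan-2-ol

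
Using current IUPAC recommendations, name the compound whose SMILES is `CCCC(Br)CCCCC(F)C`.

7-bromo-2-fluorodecane

The parent chain contains 10 carbons (decane).
The numbering direction is chosen so that the substituent locant set {2,7} is lower than {4,9} at the first point of difference.
That gives a bromo group at C-7; a fluoro group at C-2.
The substituents are ordered alphabetically, ignoring any di-/tri- multipliers.
Putting it together: 7-bromo-2-fluorodecane.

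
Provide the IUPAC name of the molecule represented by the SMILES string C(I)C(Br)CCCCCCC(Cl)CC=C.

11-bromo-4-chloro-12-iodododec-1-ene

Counting along the main chain through the multiple bond gives 12 carbons: the parent is dodecane.
A C=C double bond in the chain gives the infix -ene-.
Choose the numbering such that numbering from this end puts the double bond at C-1 rather than C-11.
This places the double bond between C-1 and C-2; a bromo group at C-11; a chloro group at C-4; an iodo group at C-12.
Prefixes are listed alphabetically: bromo, chloro, iodo.
Putting it together: 11-bromo-4-chloro-12-iodododec-1-ene.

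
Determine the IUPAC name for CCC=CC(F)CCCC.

Counting along the main chain through the multiple bond gives 9 carbons: the parent is nonane.
The chain contains a C=C double bond, so the unsaturation ending is -ene.
The numbering direction is chosen so that numbering from this end puts the double bond at C-3 rather than C-6.
This places the double bond between C-3 and C-4; a fluoro group at C-5.
Assembling the pieces gives 5-fluoronon-3-ene.

5-fluoronon-3-ene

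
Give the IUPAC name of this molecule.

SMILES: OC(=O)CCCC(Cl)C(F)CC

5-chloro-6-fluorooctanoic acid

The longest carbon chain that includes the –COOH group has 8 carbons, so the parent hydride is octane.
A carboxylic acid (terminal –COOH) is the principal characteristic group, giving the suffix -oic acid.
The numbering direction is chosen so that the carboxylic acid carbon is C-1 by definition.
This places a chloro group at C-5; a fluoro group at C-6.
The substituents are ordered alphabetically, ignoring any di-/tri- multipliers.
Putting it together: 5-chloro-6-fluorooctanoic acid.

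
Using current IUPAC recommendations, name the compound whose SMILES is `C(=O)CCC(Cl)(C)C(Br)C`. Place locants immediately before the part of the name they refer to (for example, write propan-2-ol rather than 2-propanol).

Counting along the main chain through the –CHO group gives 6 carbons: the parent is hexane.
The highest-priority functional group is an aldehyde (terminal –CHO), so the name ends in -al.
Number the chain so that the aldehyde carbon is C-1 by definition.
That gives a bromo group at C-5; a chloro group at C-4; a methyl group at C-4.
Prefixes are listed alphabetically: bromo, chloro, methyl.
The name is 5-bromo-4-chloro-4-methylhexanal.

5-bromo-4-chloro-4-methylhexanal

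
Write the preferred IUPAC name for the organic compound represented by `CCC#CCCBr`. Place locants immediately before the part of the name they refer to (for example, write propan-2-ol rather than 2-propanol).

1-bromohex-3-yne

The longest chain bearing the multiple bond is 6 carbons long (hexane).
A C≡C triple bond in the chain gives the infix -yne-.
Number the chain so that the substituent locant set {1} is lower than {6} at the first point of difference.
With this numbering: the triple bond between C-3 and C-4; a bromo group at C-1.
Putting it together: 1-bromohex-3-yne.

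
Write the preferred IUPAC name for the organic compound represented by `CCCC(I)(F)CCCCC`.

The longest carbon chain is 9 atoms: the parent is nonane.
The numbering direction is chosen so that the substituent locant set {4,4} is lower than {6,6} at the first point of difference.
With this numbering: a fluoro group at C-4; an iodo group at C-4.
Prefixes are listed alphabetically: fluoro, iodo.
Assembling the pieces gives 4-fluoro-4-iodononane.

4-fluoro-4-iodononane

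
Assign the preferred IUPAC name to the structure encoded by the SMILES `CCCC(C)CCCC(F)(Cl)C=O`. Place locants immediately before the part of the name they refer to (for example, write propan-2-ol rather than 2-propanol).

The longest chain bearing the –CHO group is 9 carbons long (nonane).
An aldehyde (terminal –CHO) is the principal characteristic group, giving the suffix -al.
Number the chain so that the aldehyde carbon is C-1 by definition.
This places a chloro group at C-2; a fluoro group at C-2; a methyl group at C-6.
Prefixes are listed alphabetically: chloro, fluoro, methyl.
Assembling the pieces gives 2-chloro-2-fluoro-6-methylnonanal.

2-chloro-2-fluoro-6-methylnonanal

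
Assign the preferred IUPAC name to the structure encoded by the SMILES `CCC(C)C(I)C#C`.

3-iodo-4-methylhex-1-yne

The longest carbon chain that includes the multiple bond has 6 carbons, so the parent hydride is hexane.
A C≡C triple bond in the chain gives the infix -yne-.
The numbering direction is chosen so that numbering from this end puts the triple bond at C-1 rather than C-5.
This places the triple bond between C-1 and C-2; an iodo group at C-3; a methyl group at C-4.
The substituents are ordered alphabetically, ignoring any di-/tri- multipliers.
Putting it together: 3-iodo-4-methylhex-1-yne.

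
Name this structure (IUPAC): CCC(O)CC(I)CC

The longest chain bearing the –OH group is 7 carbons long (heptane).
An alcohol (–OH) is the principal characteristic group, giving the suffix -ol.
The numbering direction is chosen so that numbering from this end puts the hydroxyl group at C-3 rather than C-5.
That gives the hydroxyl at C-3; an iodo group at C-5.
The name is 5-iodoheptan-3-ol.

5-iodoheptan-3-ol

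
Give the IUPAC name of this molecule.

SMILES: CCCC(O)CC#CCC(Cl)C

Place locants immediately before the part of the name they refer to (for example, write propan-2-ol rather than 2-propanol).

The longest carbon chain that includes the –OH group and the multiple bond has 10 carbons, so the parent hydride is decane.
The principal characteristic group is an alcohol (–OH), named with the suffix -ol.
The chain contains a C≡C triple bond, so the unsaturation ending is -yne.
The numbering direction is chosen so that numbering from this end puts the hydroxyl group at C-4 rather than C-7.
With this numbering: the hydroxyl at C-4; the triple bond between C-6 and C-7; a chloro group at C-9.
Assembling the pieces gives 9-chlorodec-6-yn-4-ol.

9-chlorodec-6-yn-4-ol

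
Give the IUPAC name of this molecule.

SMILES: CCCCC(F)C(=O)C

3-fluoroheptan-2-one

The longest carbon chain that includes the carbonyl has 7 carbons, so the parent hydride is heptane.
A ketone (C=O on an internal carbon) is the principal characteristic group, giving the suffix -one.
Choose the numbering such that numbering from this end puts the carbonyl group at C-2 rather than C-6.
This places the carbonyl at C-2; a fluoro group at C-3.
Assembling the pieces gives 3-fluoroheptan-2-one.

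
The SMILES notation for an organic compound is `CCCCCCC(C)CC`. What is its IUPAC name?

3-methylnonane

The longest continuous carbon chain has 9 atoms, so the parent hydride is nonane.
The numbering direction is chosen so that the substituent locant set {3} is lower than {7} at the first point of difference.
This places a methyl group at C-3.
Assembling the pieces gives 3-methylnonane.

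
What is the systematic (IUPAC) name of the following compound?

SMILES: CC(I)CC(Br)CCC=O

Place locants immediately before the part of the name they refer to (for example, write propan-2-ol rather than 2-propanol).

The longest carbon chain that includes the –CHO group has 7 carbons, so the parent hydride is heptane.
The principal characteristic group is an aldehyde (terminal –CHO), named with the suffix -al.
Number the chain so that the aldehyde carbon is C-1 by definition.
With this numbering: a bromo group at C-4; an iodo group at C-6.
The substituents are ordered alphabetically, ignoring any di-/tri- multipliers.
The name is 4-bromo-6-iodoheptanal.

4-bromo-6-iodoheptanal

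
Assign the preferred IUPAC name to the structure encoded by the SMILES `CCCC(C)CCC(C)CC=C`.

The longest chain bearing the multiple bond is 10 carbons long (decane).
A C=C double bond in the chain gives the infix -ene-.
Number the chain so that numbering from this end puts the double bond at C-1 rather than C-9.
This places the double bond between C-1 and C-2; methyl groups at C-4 and C-7.
The name is 4,7-dimethyldec-1-ene.

4,7-dimethyldec-1-ene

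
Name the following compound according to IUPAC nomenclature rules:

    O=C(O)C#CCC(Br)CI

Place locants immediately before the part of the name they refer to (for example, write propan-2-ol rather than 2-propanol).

Counting along the main chain through the –COOH group and the multiple bond gives 6 carbons: the parent is hexane.
A carboxylic acid (terminal –COOH) is the principal characteristic group, giving the suffix -oic acid.
There is one C≡C triple bond, indicated by the ending -yne.
Number the chain so that the carboxylic acid carbon is C-1 by definition.
This places the triple bond between C-2 and C-3; a bromo group at C-5; an iodo group at C-6.
Prefixes are listed alphabetically: bromo, iodo.
Assembling the pieces gives 5-bromo-6-iodohex-2-ynoic acid.

5-bromo-6-iodohex-2-ynoic acid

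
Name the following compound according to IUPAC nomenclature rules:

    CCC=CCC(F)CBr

The longest chain bearing the multiple bond is 7 carbons long (heptane).
The chain contains a C=C double bond, so the unsaturation ending is -ene.
Number the chain so that numbering from this end puts the double bond at C-3 rather than C-4.
With this numbering: the double bond between C-3 and C-4; a bromo group at C-7; a fluoro group at C-6.
The substituents are ordered alphabetically, ignoring any di-/tri- multipliers.
The name is 7-bromo-6-fluorohept-3-ene.

7-bromo-6-fluorohept-3-ene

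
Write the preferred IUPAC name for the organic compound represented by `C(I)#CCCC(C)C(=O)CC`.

8-iodo-4-methyloct-7-yn-3-one

Counting along the main chain through the carbonyl and the multiple bond gives 8 carbons: the parent is octane.
A ketone (C=O on an internal carbon) is the principal characteristic group, giving the suffix -one.
A C≡C triple bond in the chain gives the infix -yne-.
Choose the numbering such that numbering from this end puts the carbonyl group at C-3 rather than C-6.
That gives the carbonyl at C-3; the triple bond between C-7 and C-8; an iodo group at C-8; a methyl group at C-4.
The substituents are ordered alphabetically, ignoring any di-/tri- multipliers.
Putting it together: 8-iodo-4-methyloct-7-yn-3-one.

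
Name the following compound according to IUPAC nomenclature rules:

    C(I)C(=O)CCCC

Counting along the main chain through the carbonyl gives 6 carbons: the parent is hexane.
The highest-priority functional group is a ketone (C=O on an internal carbon), so the name ends in -one.
Choose the numbering such that numbering from this end puts the carbonyl group at C-2 rather than C-5.
With this numbering: the carbonyl at C-2; an iodo group at C-1.
The name is 1-iodohexan-2-one.

1-iodohexan-2-one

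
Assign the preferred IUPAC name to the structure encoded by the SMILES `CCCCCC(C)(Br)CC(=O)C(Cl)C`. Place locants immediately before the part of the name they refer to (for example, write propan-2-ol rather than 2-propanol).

5-bromo-2-chloro-5-methyldecan-3-one

The longest carbon chain that includes the carbonyl has 10 carbons, so the parent hydride is decane.
A ketone (C=O on an internal carbon) is the principal characteristic group, giving the suffix -one.
The numbering direction is chosen so that numbering from this end puts the carbonyl group at C-3 rather than C-8.
That gives the carbonyl at C-3; a bromo group at C-5; a chloro group at C-2; a methyl group at C-5.
Substituent prefixes are cited in alphabetical order (multiplying prefixes like di-/tri- are ignored for ordering).
Assembling the pieces gives 5-bromo-2-chloro-5-methyldecan-3-one.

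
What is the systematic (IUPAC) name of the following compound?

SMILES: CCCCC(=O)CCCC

nonan-5-one

The longest carbon chain that includes the carbonyl has 9 carbons, so the parent hydride is nonane.
A ketone (C=O on an internal carbon) is the principal characteristic group, giving the suffix -one.
The molecule is symmetric, so either numbering direction gives the same locants.
With this numbering: the carbonyl at C-5.
The name is nonan-5-one.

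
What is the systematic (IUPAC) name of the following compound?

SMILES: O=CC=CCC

The longest carbon chain that includes the –CHO group and the multiple bond has 5 carbons, so the parent hydride is pentane.
An aldehyde (terminal –CHO) is the principal characteristic group, giving the suffix -al.
There is one C=C double bond, indicated by the ending -ene.
The numbering direction is chosen so that the aldehyde carbon is C-1 by definition.
This places the double bond between C-2 and C-3.
Putting it together: pent-2-enal.

pent-2-enal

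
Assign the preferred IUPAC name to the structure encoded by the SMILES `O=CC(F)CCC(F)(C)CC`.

2,5-difluoro-5-methylheptanal

Counting along the main chain through the –CHO group gives 7 carbons: the parent is heptane.
The principal characteristic group is an aldehyde (terminal –CHO), named with the suffix -al.
Number the chain so that the aldehyde carbon is C-1 by definition.
With this numbering: fluoro groups at C-2 and C-5; a methyl group at C-5.
Substituent prefixes are cited in alphabetical order (multiplying prefixes like di-/tri- are ignored for ordering).
The name is 2,5-difluoro-5-methylheptanal.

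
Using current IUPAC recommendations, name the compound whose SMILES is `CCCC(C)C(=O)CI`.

Counting along the main chain through the carbonyl gives 6 carbons: the parent is hexane.
A ketone (C=O on an internal carbon) is the principal characteristic group, giving the suffix -one.
Choose the numbering such that numbering from this end puts the carbonyl group at C-2 rather than C-5.
With this numbering: the carbonyl at C-2; an iodo group at C-1; a methyl group at C-3.
Substituent prefixes are cited in alphabetical order (multiplying prefixes like di-/tri- are ignored for ordering).
The name is 1-iodo-3-methylhexan-2-one.

1-iodo-3-methylhexan-2-one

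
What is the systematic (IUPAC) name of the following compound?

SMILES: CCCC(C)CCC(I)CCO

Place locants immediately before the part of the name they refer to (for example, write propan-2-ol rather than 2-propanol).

3-iodo-6-methylnonan-1-ol

Counting along the main chain through the –OH group gives 9 carbons: the parent is nonane.
The highest-priority functional group is an alcohol (–OH), so the name ends in -ol.
The numbering direction is chosen so that numbering from this end puts the hydroxyl group at C-1 rather than C-9.
This places the hydroxyl at C-1; an iodo group at C-3; a methyl group at C-6.
The substituents are ordered alphabetically, ignoring any di-/tri- multipliers.
Assembling the pieces gives 3-iodo-6-methylnonan-1-ol.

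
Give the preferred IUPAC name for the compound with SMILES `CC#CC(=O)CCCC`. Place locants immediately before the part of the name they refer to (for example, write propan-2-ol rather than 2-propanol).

oct-2-yn-4-one

Counting along the main chain through the carbonyl and the multiple bond gives 8 carbons: the parent is octane.
The principal characteristic group is a ketone (C=O on an internal carbon), named with the suffix -one.
There is one C≡C triple bond, indicated by the ending -yne.
The numbering direction is chosen so that numbering from this end puts the carbonyl group at C-4 rather than C-5.
That gives the carbonyl at C-4; the triple bond between C-2 and C-3.
Assembling the pieces gives oct-2-yn-4-one.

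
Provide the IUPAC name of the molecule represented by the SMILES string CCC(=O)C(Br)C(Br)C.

4,5-dibromohexan-3-one

The longest chain bearing the carbonyl is 6 carbons long (hexane).
The principal characteristic group is a ketone (C=O on an internal carbon), named with the suffix -one.
The numbering direction is chosen so that numbering from this end puts the carbonyl group at C-3 rather than C-4.
This places the carbonyl at C-3; bromo groups at C-4 and C-5.
Putting it together: 4,5-dibromohexan-3-one.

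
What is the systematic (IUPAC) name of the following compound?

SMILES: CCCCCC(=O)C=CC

Counting along the main chain through the carbonyl and the multiple bond gives 9 carbons: the parent is nonane.
A ketone (C=O on an internal carbon) is the principal characteristic group, giving the suffix -one.
A C=C double bond in the chain gives the infix -ene-.
Choose the numbering such that numbering from this end puts the carbonyl group at C-4 rather than C-6.
This places the carbonyl at C-4; the double bond between C-2 and C-3.
Assembling the pieces gives non-2-en-4-one.

non-2-en-4-one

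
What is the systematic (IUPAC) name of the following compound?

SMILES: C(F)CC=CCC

1-fluorohex-3-ene

Counting along the main chain through the multiple bond gives 6 carbons: the parent is hexane.
The chain contains a C=C double bond, so the unsaturation ending is -ene.
Number the chain so that the substituent locant set {1} is lower than {6} at the first point of difference.
This places the double bond between C-3 and C-4; a fluoro group at C-1.
The name is 1-fluorohex-3-ene.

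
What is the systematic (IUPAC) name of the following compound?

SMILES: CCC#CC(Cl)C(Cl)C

5,6-dichlorohept-3-yne

The longest chain bearing the multiple bond is 7 carbons long (heptane).
The chain contains a C≡C triple bond, so the unsaturation ending is -yne.
Choose the numbering such that numbering from this end puts the triple bond at C-3 rather than C-4.
This places the triple bond between C-3 and C-4; chloro groups at C-5 and C-6.
The name is 5,6-dichlorohept-3-yne.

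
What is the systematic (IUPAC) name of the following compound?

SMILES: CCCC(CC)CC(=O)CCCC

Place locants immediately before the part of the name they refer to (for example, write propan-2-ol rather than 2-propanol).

The longest carbon chain that includes the carbonyl has 10 carbons, so the parent hydride is decane.
A ketone (C=O on an internal carbon) is the principal characteristic group, giving the suffix -one.
Choose the numbering such that numbering from this end puts the carbonyl group at C-5 rather than C-6.
That gives the carbonyl at C-5; an ethyl group at C-7.
Assembling the pieces gives 7-ethyldecan-5-one.

7-ethyldecan-5-one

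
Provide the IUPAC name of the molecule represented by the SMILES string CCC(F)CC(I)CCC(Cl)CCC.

The longest carbon chain is 11 atoms: the parent is undecane.
The numbering direction is chosen so that the substituent locant set {3,5,8} is lower than {4,7,9} at the first point of difference.
That gives a chloro group at C-8; a fluoro group at C-3; an iodo group at C-5.
The substituents are ordered alphabetically, ignoring any di-/tri- multipliers.
Assembling the pieces gives 8-chloro-3-fluoro-5-iodoundecane.

8-chloro-3-fluoro-5-iodoundecane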